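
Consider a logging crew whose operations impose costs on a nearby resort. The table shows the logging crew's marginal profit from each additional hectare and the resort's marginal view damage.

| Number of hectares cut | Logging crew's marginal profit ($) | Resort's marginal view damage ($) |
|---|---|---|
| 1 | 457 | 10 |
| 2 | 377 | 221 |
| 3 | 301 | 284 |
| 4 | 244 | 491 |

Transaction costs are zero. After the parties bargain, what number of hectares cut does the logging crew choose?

3

Bargaining reaches the level where marginal profit last exceeds marginal view damage.
That holds through level 3 (301 ≥ 284) but not at 4 (244 < 491).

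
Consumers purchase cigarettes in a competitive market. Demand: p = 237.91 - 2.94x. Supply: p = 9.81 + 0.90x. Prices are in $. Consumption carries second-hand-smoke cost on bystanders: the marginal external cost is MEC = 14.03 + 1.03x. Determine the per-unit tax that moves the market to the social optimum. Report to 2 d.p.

Social marginal benefit = demand − MEC = 223.88 - 3.97x.
Set SMB = MC: 223.88 - 3.97x = 9.81 + 0.90x → x* = 43.9569.
The Pigouvian tax equals MEC at x*: 14.03 + 1.03×43.9569 = 59.3056.

tax = $59.31 per unit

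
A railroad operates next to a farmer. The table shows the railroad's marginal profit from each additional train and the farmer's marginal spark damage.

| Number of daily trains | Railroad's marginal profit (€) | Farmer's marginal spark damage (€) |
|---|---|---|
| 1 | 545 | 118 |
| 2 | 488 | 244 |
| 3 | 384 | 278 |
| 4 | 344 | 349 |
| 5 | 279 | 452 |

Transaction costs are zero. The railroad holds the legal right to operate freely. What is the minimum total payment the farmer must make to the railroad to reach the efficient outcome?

Left alone the railroad would choose level 5 (marginal profit stays positive).
Efficient level: k* = 3 (marginal profit ≥ marginal spark damage through 3).
The farmer must at least cover the railroad's forgone profit from cutting 5→3: 344 + 279 = 623.

€623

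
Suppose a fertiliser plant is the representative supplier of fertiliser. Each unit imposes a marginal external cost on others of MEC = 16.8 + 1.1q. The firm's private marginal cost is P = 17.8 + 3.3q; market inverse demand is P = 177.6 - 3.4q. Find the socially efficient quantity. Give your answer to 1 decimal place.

q* = 18.3

Social marginal cost = private MC + MEC = 34.6 + 4.4q.
Set SMC = demand: 34.6 + 4.4q = 177.6 - 3.4q → q* = 18.3333.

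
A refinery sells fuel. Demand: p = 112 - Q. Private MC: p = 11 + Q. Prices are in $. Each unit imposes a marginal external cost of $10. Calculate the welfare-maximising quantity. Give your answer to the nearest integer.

Social marginal cost = private MC + MEC = 21 + Q.
Set SMC = demand: 21 + Q = 112 - Q → Q* = 45.5000.

Q* = 46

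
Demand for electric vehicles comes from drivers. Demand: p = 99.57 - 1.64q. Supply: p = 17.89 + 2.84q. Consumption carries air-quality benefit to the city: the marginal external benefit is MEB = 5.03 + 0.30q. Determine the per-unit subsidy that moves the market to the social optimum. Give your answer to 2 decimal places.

subsidy = 11.25 per unit

Social marginal benefit = demand + MEB = 104.60 - 1.34q.
Set SMB = MC: 104.60 - 1.34q = 17.89 + 2.84q → q* = 20.7440.
The Pigouvian subsidy equals MEB at q*: 5.03 + 0.30×20.7440 = 11.2532.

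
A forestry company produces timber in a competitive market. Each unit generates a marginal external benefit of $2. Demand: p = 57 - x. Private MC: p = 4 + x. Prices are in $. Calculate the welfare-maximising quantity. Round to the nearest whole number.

x* = 28

Social marginal cost = private MC − MEB = 2 + x.
Set SMC = demand: 2 + x = 57 - x → x* = 27.5000.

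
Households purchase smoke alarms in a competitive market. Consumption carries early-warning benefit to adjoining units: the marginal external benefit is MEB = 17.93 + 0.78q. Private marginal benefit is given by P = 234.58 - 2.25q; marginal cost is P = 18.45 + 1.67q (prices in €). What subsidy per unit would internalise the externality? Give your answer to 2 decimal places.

subsidy = €76.07 per unit

Social marginal benefit = demand + MEB = 252.51 - 1.47q.
Set SMB = MC: 252.51 - 1.47q = 18.45 + 1.67q → q* = 74.5414.
The Pigouvian subsidy equals MEB at q*: 17.93 + 0.78×74.5414 = 76.0723.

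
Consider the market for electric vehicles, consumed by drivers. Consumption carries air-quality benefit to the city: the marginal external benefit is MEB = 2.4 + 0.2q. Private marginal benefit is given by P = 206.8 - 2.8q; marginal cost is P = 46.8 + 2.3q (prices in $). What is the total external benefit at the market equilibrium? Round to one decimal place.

$173.7

Market equilibrium (private): 46.8 + 2.3q = 206.8 - 2.8q → q_m = 31.3725.
Total external benefit = ∫₀^{q_m} (2.4 + 0.2q) dq = 2.4×31.3725 + ½×0.2×31.3725² = 173.7174.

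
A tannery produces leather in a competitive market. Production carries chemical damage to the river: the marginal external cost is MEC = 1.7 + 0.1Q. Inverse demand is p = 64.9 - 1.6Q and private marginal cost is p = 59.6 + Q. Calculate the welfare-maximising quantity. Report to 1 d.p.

Social marginal cost = private MC + MEC = 61.3 + 1.1Q.
Set SMC = demand: 61.3 + 1.1Q = 64.9 - 1.6Q → Q* = 1.3333.

Q* = 1.3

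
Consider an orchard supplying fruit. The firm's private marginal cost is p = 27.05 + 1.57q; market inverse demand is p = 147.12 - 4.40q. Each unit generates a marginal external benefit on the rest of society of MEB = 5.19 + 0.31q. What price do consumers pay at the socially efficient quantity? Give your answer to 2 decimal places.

P = 49.74

Social marginal cost = private MC − MEB = 21.86 + 1.26q.
Set SMC = demand: 21.86 + 1.26q = 147.12 - 4.40q → q* = 22.1307.
Consumer price on the demand curve at q*: 147.12 − 4.40×22.1307 = 49.7449.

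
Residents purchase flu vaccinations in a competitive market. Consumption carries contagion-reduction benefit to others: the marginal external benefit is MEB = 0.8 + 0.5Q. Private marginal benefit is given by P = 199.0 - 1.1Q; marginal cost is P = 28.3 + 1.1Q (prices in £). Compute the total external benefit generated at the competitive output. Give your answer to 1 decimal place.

£1567.2

Market equilibrium (private): 28.3 + 1.1Q = 199.0 - 1.1Q → Q_m = 77.5909.
Total external benefit = ∫₀^{Q_m} (0.8 + 0.5Q) dQ = 0.8×77.5909 + ½×0.5×77.5909² = 1567.1597.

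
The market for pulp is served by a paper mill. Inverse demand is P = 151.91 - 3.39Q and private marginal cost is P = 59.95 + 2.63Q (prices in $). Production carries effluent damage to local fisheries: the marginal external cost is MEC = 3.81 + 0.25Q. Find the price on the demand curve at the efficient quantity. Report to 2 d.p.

P = $104.25

Social marginal cost = private MC + MEC = 63.76 + 2.88Q.
Set SMC = demand: 63.76 + 2.88Q = 151.91 - 3.39Q → Q* = 14.0590.
Consumer price on the demand curve at Q*: 151.91 − 3.39×14.0590 = 104.2500.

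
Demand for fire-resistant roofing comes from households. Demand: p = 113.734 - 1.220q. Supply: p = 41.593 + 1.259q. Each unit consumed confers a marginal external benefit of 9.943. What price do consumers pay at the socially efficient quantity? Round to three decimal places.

P = 73.338

Social marginal benefit = demand + MEB = 123.677 - 1.220q.
Set SMB = MC: 123.677 - 1.220q = 41.593 + 1.259q → q* = 33.1117.
Consumer price on the demand curve at q*: 113.734 − 1.220×33.1117 = 73.3377.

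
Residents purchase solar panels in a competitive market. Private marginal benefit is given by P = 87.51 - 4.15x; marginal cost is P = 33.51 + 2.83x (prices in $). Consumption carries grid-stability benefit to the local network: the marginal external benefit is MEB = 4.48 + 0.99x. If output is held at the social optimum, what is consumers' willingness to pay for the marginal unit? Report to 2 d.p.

P = $46.99

Social marginal benefit = demand + MEB = 91.99 - 3.16x.
Set SMB = MC: 91.99 - 3.16x = 33.51 + 2.83x → x* = 9.7629.
Consumer price on the demand curve at x*: 87.51 − 4.15×9.7629 = 46.9940.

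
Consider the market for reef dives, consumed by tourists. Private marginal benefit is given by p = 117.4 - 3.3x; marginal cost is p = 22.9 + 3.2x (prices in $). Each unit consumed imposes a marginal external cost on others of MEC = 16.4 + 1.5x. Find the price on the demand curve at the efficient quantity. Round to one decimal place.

Social marginal benefit = demand − MEC = 101.0 - 4.8x.
Set SMB = MC: 101.0 - 4.8x = 22.9 + 3.2x → x* = 9.7625.
Consumer price on the demand curve at x*: 117.4 − 3.3×9.7625 = 85.1838.

P = $85.2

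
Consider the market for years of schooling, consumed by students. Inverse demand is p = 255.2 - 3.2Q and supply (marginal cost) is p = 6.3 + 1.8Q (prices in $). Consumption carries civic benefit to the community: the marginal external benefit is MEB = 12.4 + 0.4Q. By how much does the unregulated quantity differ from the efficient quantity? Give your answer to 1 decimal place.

7.0 units

Market equilibrium (private): 6.3 + 1.8Q = 255.2 - 3.2Q → Q_m = 49.7800.
Social marginal benefit = demand + MEB = 267.6 - 2.8Q.
Set SMB = MC: 267.6 - 2.8Q = 6.3 + 1.8Q → Q* = 56.8043.
Gap = |49.7800 − 56.8043| = 7.0243.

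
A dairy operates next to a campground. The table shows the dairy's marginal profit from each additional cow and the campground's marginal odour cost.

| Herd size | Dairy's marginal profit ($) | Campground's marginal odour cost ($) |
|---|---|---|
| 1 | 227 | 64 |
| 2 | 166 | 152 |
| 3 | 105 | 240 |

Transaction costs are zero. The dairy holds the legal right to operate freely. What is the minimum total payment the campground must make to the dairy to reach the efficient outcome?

Left alone the dairy would choose level 3 (marginal profit stays positive).
Efficient level: k* = 2 (marginal profit ≥ marginal odour cost through 2).
The campground must at least cover the dairy's forgone profit from cutting 3→2: 105 = 105.

$105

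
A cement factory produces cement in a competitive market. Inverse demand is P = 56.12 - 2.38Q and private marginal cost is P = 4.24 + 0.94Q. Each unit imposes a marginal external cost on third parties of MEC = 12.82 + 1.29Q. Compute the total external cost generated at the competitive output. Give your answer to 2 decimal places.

357.83

Market equilibrium (private): 4.24 + 0.94Q = 56.12 - 2.38Q → Q_m = 15.6265.
Total external cost = ∫₀^{Q_m} (12.82 + 1.29Q) dQ = 12.82×15.6265 + ½×1.29×15.6265² = 357.8327.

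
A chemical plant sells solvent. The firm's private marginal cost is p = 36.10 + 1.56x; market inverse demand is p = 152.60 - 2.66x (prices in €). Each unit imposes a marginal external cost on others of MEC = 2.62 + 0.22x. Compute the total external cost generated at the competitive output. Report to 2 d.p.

€156.16

Market equilibrium (private): 36.10 + 1.56x = 152.60 - 2.66x → x_m = 27.6066.
Total external cost = ∫₀^{x_m} (2.62 + 0.22x) dx = 2.62×27.6066 + ½×0.22×27.6066² = 156.1630.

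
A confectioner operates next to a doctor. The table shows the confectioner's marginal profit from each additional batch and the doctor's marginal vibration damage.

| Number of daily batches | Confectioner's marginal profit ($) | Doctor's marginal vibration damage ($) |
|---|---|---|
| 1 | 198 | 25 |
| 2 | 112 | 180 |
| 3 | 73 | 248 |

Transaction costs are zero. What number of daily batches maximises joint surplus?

1

Bargaining reaches the level where marginal profit last exceeds marginal vibration damage.
That holds through level 1 (198 ≥ 25) but not at 2 (112 < 180).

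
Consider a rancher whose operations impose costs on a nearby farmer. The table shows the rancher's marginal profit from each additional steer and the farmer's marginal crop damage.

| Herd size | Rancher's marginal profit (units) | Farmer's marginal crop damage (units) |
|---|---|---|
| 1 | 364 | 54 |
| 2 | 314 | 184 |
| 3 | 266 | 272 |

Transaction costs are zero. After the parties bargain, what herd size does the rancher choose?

2

Bargaining reaches the level where marginal profit last exceeds marginal crop damage.
That holds through level 2 (314 ≥ 184) but not at 3 (266 < 272).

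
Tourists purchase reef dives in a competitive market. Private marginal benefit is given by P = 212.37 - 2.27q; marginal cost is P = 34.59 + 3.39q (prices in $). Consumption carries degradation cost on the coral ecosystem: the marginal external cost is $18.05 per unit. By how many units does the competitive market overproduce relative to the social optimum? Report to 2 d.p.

Market equilibrium (private): 34.59 + 3.39q = 212.37 - 2.27q → q_m = 31.4099.
Social marginal benefit = demand − MEC = 194.32 - 2.27q.
Set SMB = MC: 194.32 - 2.27q = 34.59 + 3.39q → q* = 28.2208.
Gap = |31.4099 − 28.2208| = 3.1891.

3.19 units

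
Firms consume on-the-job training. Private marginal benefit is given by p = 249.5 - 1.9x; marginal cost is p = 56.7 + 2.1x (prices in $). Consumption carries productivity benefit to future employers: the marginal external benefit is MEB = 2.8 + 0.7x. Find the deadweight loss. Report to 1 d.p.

Market equilibrium (private): 56.7 + 2.1x = 249.5 - 1.9x → x_m = 48.2000.
Social marginal benefit = demand + MEB = 252.3 - 1.2x.
Set SMB = MC: 252.3 - 1.2x = 56.7 + 2.1x → x* = 59.2727.
Between x* and x_m the wedge SMB − MC runs linearly from 0 to MEB(x_m), so the loss is a triangle.
DWL = ½ × 11.0727 × 36.5400 = 202.2982.

DWL = $202.3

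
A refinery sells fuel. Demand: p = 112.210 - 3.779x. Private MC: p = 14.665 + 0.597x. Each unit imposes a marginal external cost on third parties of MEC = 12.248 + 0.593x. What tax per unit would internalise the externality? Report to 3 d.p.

tax = 22.427 per unit

Social marginal cost = private MC + MEC = 26.913 + 1.190x.
Set SMC = demand: 26.913 + 1.190x = 112.210 - 3.779x → x* = 17.1658.
The Pigouvian tax equals MEC at x*: 12.248 + 0.593×17.1658 = 22.4273.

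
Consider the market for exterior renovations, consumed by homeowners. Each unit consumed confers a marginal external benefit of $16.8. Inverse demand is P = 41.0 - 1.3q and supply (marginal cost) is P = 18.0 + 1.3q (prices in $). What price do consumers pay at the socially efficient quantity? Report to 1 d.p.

P = $21.1

Social marginal benefit = demand + MEB = 57.8 - 1.3q.
Set SMB = MC: 57.8 - 1.3q = 18.0 + 1.3q → q* = 15.3077.
Consumer price on the demand curve at q*: 41.0 − 1.3×15.3077 = 21.1000.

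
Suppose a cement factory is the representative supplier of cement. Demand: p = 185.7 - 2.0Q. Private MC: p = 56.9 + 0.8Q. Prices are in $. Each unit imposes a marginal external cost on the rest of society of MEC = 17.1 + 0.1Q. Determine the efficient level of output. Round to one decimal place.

Q* = 38.5

Social marginal cost = private MC + MEC = 74.0 + 0.9Q.
Set SMC = demand: 74.0 + 0.9Q = 185.7 - 2.0Q → Q* = 38.5172.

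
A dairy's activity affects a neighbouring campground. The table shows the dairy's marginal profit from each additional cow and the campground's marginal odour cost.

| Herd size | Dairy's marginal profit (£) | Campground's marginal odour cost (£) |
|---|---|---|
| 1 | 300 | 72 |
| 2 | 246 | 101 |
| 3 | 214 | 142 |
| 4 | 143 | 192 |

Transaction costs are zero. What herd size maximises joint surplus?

3

Bargaining reaches the level where marginal profit last exceeds marginal odour cost.
That holds through level 3 (214 ≥ 142) but not at 4 (143 < 192).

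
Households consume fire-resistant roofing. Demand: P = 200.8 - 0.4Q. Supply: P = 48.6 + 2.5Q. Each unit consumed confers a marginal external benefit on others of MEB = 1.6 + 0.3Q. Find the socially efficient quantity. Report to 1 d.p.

Q* = 59.2

Social marginal benefit = demand + MEB = 202.4 - 0.1Q.
Set SMB = MC: 202.4 - 0.1Q = 48.6 + 2.5Q → Q* = 59.1538.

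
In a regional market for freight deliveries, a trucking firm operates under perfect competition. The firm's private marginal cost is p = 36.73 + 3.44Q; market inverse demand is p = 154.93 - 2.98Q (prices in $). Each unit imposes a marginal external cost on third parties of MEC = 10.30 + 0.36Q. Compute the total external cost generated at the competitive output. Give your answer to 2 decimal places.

$250.65

Market equilibrium (private): 36.73 + 3.44Q = 154.93 - 2.98Q → Q_m = 18.4112.
Total external cost = ∫₀^{Q_m} (10.30 + 0.36Q) dQ = 10.30×18.4112 + ½×0.36×18.4112² = 250.6504.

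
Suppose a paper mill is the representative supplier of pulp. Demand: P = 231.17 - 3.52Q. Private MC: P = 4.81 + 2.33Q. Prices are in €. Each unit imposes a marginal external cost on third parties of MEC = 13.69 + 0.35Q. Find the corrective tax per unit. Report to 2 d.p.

Social marginal cost = private MC + MEC = 18.50 + 2.68Q.
Set SMC = demand: 18.50 + 2.68Q = 231.17 - 3.52Q → Q* = 34.3016.
The Pigouvian tax equals MEC at Q*: 13.69 + 0.35×34.3016 = 25.6956.

tax = €25.70 per unit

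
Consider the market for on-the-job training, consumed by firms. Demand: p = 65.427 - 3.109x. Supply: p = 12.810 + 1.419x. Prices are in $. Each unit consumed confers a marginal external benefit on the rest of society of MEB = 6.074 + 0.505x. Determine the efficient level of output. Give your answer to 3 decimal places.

Social marginal benefit = demand + MEB = 71.501 - 2.604x.
Set SMB = MC: 71.501 - 2.604x = 12.810 + 1.419x → x* = 14.5889.

x* = 14.589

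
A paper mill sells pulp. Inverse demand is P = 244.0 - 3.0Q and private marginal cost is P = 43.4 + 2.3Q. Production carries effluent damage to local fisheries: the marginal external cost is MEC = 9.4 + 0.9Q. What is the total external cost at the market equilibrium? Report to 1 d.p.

1000.4

Market equilibrium (private): 43.4 + 2.3Q = 244.0 - 3.0Q → Q_m = 37.8491.
Total external cost = ∫₀^{Q_m} (9.4 + 0.9Q) dQ = 9.4×37.8491 + ½×0.9×37.8491² = 1000.4310.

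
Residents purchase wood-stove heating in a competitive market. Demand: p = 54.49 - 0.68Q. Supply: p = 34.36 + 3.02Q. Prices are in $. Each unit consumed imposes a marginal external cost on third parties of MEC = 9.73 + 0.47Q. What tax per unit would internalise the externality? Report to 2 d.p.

tax = $10.90 per unit

Social marginal benefit = demand − MEC = 44.76 - 1.15Q.
Set SMB = MC: 44.76 - 1.15Q = 34.36 + 3.02Q → Q* = 2.4940.
The Pigouvian tax equals MEC at Q*: 9.73 + 0.47×2.4940 = 10.9022.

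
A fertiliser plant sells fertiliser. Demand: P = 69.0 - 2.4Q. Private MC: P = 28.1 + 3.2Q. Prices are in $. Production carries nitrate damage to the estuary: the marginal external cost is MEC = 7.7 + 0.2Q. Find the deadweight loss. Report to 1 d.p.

DWL = $7.2

Market equilibrium (private): 28.1 + 3.2Q = 69.0 - 2.4Q → Q_m = 7.3036.
Social marginal cost = private MC + MEC = 35.8 + 3.4Q.
Set SMC = demand: 35.8 + 3.4Q = 69.0 - 2.4Q → Q* = 5.7241.
Height of the DWL triangle at Q_m is SMC(Q_m) − demand(Q_m) = MEC(Q_m) = 9.1607.
DWL = ½ × 1.5795 × 9.1607 = 7.2347.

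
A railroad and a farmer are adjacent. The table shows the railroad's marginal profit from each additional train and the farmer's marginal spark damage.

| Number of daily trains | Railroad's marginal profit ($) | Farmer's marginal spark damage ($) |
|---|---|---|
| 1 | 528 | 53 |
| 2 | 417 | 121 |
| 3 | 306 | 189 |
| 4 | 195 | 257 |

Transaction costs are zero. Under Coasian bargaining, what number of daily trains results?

3

Bargaining reaches the level where marginal profit last exceeds marginal spark damage.
That holds through level 3 (306 ≥ 189) but not at 4 (195 < 257).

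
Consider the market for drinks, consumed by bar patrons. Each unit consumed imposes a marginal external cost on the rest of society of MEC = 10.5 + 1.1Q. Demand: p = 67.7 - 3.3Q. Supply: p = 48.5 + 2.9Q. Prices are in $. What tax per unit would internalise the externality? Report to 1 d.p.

Social marginal benefit = demand − MEC = 57.2 - 4.4Q.
Set SMB = MC: 57.2 - 4.4Q = 48.5 + 2.9Q → Q* = 1.1918.
The Pigouvian tax equals MEC at Q*: 10.5 + 1.1×1.1918 = 11.8110.

tax = $11.8 per unit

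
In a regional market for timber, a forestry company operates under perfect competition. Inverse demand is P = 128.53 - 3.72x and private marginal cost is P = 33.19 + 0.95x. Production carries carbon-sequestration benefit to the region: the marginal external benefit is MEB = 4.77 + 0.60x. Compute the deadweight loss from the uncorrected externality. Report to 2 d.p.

Market equilibrium (private): 33.19 + 0.95x = 128.53 - 3.72x → x_m = 20.4154.
Social marginal cost = private MC − MEB = 28.42 + 0.35x.
Set SMC = demand: 28.42 + 0.35x = 128.53 - 3.72x → x* = 24.5971.
Between x* and x_m the wedge demand − SMC runs linearly from 0 to MEB(x_m), so the loss is a triangle.
DWL = ½ × 4.1817 × 17.0193 = 35.5848.

DWL = 35.58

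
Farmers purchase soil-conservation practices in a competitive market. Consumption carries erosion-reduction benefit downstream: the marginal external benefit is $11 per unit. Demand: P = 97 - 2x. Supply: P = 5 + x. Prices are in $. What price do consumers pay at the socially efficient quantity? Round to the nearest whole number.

P = $28

Social marginal benefit = demand + MEB = 108 - 2x.
Set SMB = MC: 108 - 2x = 5 + x → x* = 34.3333.
Consumer price on the demand curve at x*: 97 − 2×34.3333 = 28.3334.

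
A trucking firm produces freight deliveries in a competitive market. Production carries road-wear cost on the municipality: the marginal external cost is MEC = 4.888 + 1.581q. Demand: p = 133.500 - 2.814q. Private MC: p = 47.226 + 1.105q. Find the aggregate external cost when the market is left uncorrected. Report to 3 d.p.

490.705

Market equilibrium (private): 47.226 + 1.105q = 133.500 - 2.814q → q_m = 22.0143.
Total external cost = ∫₀^{q_m} (4.888 + 1.581q) dq = 4.888×22.0143 + ½×1.581×22.0143² = 490.7054.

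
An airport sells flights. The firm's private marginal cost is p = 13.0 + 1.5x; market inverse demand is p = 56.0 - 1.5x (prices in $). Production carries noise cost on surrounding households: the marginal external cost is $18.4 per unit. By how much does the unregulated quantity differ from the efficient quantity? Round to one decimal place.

6.1 units

Market equilibrium (private): 13.0 + 1.5x = 56.0 - 1.5x → x_m = 14.3333.
Social marginal cost = private MC + MEC = 31.4 + 1.5x.
Set SMC = demand: 31.4 + 1.5x = 56.0 - 1.5x → x* = 8.2000.
Gap = |14.3333 − 8.2000| = 6.1333.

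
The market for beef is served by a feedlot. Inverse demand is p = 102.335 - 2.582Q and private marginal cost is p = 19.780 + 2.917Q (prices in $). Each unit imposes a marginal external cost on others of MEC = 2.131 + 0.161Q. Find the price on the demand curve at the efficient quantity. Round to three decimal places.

P = $65.647

Social marginal cost = private MC + MEC = 21.911 + 3.078Q.
Set SMC = demand: 21.911 + 3.078Q = 102.335 - 2.582Q → Q* = 14.2092.
Consumer price on the demand curve at Q*: 102.335 − 2.582×14.2092 = 65.6468.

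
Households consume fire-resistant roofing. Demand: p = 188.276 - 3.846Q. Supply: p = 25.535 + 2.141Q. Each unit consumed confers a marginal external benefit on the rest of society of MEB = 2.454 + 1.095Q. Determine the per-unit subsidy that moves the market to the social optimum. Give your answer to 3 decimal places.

subsidy = 39.430 per unit

Social marginal benefit = demand + MEB = 190.730 - 2.751Q.
Set SMB = MC: 190.730 - 2.751Q = 25.535 + 2.141Q → Q* = 33.7684.
The Pigouvian subsidy equals MEB at Q*: 2.454 + 1.095×33.7684 = 39.4304.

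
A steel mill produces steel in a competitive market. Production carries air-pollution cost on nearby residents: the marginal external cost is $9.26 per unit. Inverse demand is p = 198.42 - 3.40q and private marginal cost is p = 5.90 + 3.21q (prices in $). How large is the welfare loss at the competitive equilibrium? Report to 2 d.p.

DWL = $6.49

Market equilibrium (private): 5.90 + 3.21q = 198.42 - 3.40q → q_m = 29.1256.
Social marginal cost = private MC + MEC = 15.16 + 3.21q.
Set SMC = demand: 15.16 + 3.21q = 198.42 - 3.40q → q* = 27.7247.
Between q* and q_m the wedge SMC − demand runs linearly from 0 to MEC(q_m), so the loss is a triangle.
DWL = ½ × 1.4009 × 9.2600 = 6.4862.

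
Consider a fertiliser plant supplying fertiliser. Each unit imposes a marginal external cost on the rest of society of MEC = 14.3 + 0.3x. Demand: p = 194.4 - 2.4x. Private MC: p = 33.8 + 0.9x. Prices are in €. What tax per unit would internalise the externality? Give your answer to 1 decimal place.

tax = €26.5 per unit

Social marginal cost = private MC + MEC = 48.1 + 1.2x.
Set SMC = demand: 48.1 + 1.2x = 194.4 - 2.4x → x* = 40.6389.
The Pigouvian tax equals MEC at x*: 14.3 + 0.3×40.6389 = 26.4917.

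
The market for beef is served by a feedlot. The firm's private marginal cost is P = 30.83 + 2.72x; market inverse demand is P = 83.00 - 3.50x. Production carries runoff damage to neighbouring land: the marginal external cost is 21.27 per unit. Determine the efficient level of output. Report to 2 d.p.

Social marginal cost = private MC + MEC = 52.10 + 2.72x.
Set SMC = demand: 52.10 + 2.72x = 83.00 - 3.50x → x* = 4.9678.

x* = 4.97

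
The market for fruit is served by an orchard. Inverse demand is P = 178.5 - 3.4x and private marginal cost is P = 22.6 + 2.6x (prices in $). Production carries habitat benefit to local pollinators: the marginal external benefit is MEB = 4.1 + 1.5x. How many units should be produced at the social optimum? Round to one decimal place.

x* = 35.6

Social marginal cost = private MC − MEB = 18.5 + 1.1x.
Set SMC = demand: 18.5 + 1.1x = 178.5 - 3.4x → x* = 35.5556.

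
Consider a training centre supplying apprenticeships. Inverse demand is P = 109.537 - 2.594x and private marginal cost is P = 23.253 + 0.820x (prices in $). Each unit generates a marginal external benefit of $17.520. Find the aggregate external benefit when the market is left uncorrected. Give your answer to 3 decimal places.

$442.793

Market equilibrium (private): 23.253 + 0.820x = 109.537 - 2.594x → x_m = 25.2736.
Total external benefit = MEB × x_m = 17.520 × 25.2736 = 442.7935.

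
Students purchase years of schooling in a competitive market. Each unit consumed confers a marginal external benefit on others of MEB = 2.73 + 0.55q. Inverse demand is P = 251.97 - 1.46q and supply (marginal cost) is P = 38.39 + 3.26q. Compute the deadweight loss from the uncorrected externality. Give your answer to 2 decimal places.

DWL = 91.45

Market equilibrium (private): 38.39 + 3.26q = 251.97 - 1.46q → q_m = 45.2500.
Social marginal benefit = demand + MEB = 254.70 - 0.91q.
Set SMB = MC: 254.70 - 0.91q = 38.39 + 3.26q → q* = 51.8729.
Between q* and q_m the wedge SMB − MC runs linearly from 0 to MEB(q_m), so the loss is a triangle.
DWL = ½ × 6.6229 × 27.6175 = 91.4540.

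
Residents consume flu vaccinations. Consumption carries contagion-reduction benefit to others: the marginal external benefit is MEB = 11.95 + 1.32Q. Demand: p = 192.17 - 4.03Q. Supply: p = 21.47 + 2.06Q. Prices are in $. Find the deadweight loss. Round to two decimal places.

DWL = $251.15

Market equilibrium (private): 21.47 + 2.06Q = 192.17 - 4.03Q → Q_m = 28.0296.
Social marginal benefit = demand + MEB = 204.12 - 2.71Q.
Set SMB = MC: 204.12 - 2.71Q = 21.47 + 2.06Q → Q* = 38.2914.
The loss is the area between SMB and MC from Q* to Q_m; with linear curves that's a triangle of height MEB(Q_m).
DWL = ½ × 10.2618 × 48.9490 = 251.1524.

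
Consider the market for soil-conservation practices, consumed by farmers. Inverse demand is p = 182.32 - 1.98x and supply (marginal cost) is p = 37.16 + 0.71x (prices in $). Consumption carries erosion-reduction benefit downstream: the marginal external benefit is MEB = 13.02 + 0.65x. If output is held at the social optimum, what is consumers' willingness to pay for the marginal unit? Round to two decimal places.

Social marginal benefit = demand + MEB = 195.34 - 1.33x.
Set SMB = MC: 195.34 - 1.33x = 37.16 + 0.71x → x* = 77.5392.
Consumer price on the demand curve at x*: 182.32 − 1.98×77.5392 = 28.7924.

P = $28.79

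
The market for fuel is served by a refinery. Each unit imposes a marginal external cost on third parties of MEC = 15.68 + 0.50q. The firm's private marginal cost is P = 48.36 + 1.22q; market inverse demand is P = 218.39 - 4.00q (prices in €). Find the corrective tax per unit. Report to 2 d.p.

tax = €29.17 per unit

Social marginal cost = private MC + MEC = 64.04 + 1.72q.
Set SMC = demand: 64.04 + 1.72q = 218.39 - 4.00q → q* = 26.9843.
The Pigouvian tax equals MEC at q*: 15.68 + 0.50×26.9843 = 29.1722.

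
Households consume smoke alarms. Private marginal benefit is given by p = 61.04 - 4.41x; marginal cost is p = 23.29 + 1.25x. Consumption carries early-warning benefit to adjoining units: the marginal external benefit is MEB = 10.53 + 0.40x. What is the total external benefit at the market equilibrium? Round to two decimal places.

79.13

Market equilibrium (private): 23.29 + 1.25x = 61.04 - 4.41x → x_m = 6.6696.
Total external benefit = ∫₀^{x_m} (10.53 + 0.40x) dx = 10.53×6.6696 + ½×0.40×6.6696² = 79.1276.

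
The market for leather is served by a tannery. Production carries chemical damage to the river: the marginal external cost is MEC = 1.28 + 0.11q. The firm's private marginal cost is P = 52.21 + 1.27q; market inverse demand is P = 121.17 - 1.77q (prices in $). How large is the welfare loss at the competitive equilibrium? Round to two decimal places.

Market equilibrium (private): 52.21 + 1.27q = 121.17 - 1.77q → q_m = 22.6842.
Social marginal cost = private MC + MEC = 53.49 + 1.38q.
Set SMC = demand: 53.49 + 1.38q = 121.17 - 1.77q → q* = 21.4857.
Height of the DWL triangle at q_m is SMC(q_m) − demand(q_m) = MEC(q_m) = 3.7753.
DWL = ½ × 1.1985 × 3.7753 = 2.2623.

DWL = $2.26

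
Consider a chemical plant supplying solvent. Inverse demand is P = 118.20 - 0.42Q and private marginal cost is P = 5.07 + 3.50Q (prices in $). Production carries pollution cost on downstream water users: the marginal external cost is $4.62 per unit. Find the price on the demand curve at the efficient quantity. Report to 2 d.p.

Social marginal cost = private MC + MEC = 9.69 + 3.50Q.
Set SMC = demand: 9.69 + 3.50Q = 118.20 - 0.42Q → Q* = 27.6811.
Consumer price on the demand curve at Q*: 118.20 − 0.42×27.6811 = 106.5739.

P = $106.57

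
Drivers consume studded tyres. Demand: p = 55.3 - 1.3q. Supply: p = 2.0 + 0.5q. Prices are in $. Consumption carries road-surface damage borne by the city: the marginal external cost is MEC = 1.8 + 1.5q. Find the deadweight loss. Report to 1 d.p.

DWL = $323.6

Market equilibrium (private): 2.0 + 0.5q = 55.3 - 1.3q → q_m = 29.6111.
Social marginal benefit = demand − MEC = 53.5 - 2.8q.
Set SMB = MC: 53.5 - 2.8q = 2.0 + 0.5q → q* = 15.6061.
The welfare-loss triangle has base |q_m − q*| and height MEC(q_m) (the vertical gap between SMB and MC is zero at q* and MEC at q_m).
DWL = ½ × 14.0050 × 46.2167 = 323.6324.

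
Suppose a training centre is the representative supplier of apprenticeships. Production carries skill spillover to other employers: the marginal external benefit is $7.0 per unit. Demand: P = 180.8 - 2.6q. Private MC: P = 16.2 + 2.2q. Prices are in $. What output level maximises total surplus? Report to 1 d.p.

Social marginal cost = private MC − MEB = 9.2 + 2.2q.
Set SMC = demand: 9.2 + 2.2q = 180.8 - 2.6q → q* = 35.7500.

q* = 35.8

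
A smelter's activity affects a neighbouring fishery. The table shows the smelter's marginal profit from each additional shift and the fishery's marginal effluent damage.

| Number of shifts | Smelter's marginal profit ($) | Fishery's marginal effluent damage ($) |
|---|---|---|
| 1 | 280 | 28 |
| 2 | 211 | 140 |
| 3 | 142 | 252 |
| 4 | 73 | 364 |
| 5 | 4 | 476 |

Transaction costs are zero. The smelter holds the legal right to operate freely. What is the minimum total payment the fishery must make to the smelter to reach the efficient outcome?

$219

Left alone the smelter would choose level 5 (marginal profit stays positive).
Efficient level: k* = 2 (marginal profit ≥ marginal effluent damage through 2).
The fishery must at least cover the smelter's forgone profit from cutting 5→2: 142 + 73 + 4 = 219.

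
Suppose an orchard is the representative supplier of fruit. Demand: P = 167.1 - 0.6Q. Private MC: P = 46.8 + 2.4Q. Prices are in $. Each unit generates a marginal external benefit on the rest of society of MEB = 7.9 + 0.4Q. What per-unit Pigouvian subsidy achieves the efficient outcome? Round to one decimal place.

Social marginal cost = private MC − MEB = 38.9 + 2.0Q.
Set SMC = demand: 38.9 + 2.0Q = 167.1 - 0.6Q → Q* = 49.3077.
The Pigouvian subsidy equals MEB at Q*: 7.9 + 0.4×49.3077 = 27.6231.

subsidy = $27.6 per unit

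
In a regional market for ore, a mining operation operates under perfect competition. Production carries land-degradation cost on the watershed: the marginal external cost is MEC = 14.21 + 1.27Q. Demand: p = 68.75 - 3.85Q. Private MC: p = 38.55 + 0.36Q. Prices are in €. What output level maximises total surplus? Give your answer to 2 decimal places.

Social marginal cost = private MC + MEC = 52.76 + 1.63Q.
Set SMC = demand: 52.76 + 1.63Q = 68.75 - 3.85Q → Q* = 2.9179.

Q* = 2.92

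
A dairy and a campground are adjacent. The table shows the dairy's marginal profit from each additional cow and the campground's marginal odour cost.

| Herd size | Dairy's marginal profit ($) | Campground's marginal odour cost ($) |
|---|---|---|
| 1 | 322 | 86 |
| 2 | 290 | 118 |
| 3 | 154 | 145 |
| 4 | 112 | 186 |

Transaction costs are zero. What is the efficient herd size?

3

Bargaining reaches the level where marginal profit last exceeds marginal odour cost.
That holds through level 3 (154 ≥ 145) but not at 4 (112 < 186).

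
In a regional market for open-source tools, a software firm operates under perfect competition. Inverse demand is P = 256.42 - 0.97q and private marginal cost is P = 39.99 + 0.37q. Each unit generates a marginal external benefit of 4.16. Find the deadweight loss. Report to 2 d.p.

Market equilibrium (private): 39.99 + 0.37q = 256.42 - 0.97q → q_m = 161.5149.
Social marginal cost = private MC − MEB = 35.83 + 0.37q.
Set SMC = demand: 35.83 + 0.37q = 256.42 - 0.97q → q* = 164.6194.
The welfare-loss triangle has base |q_m − q*| and height MEB(q_m) (the vertical gap between SMC and demand is zero at q* and MEB at q_m).
DWL = ½ × 3.1045 × 4.1600 = 6.4574.

DWL = 6.46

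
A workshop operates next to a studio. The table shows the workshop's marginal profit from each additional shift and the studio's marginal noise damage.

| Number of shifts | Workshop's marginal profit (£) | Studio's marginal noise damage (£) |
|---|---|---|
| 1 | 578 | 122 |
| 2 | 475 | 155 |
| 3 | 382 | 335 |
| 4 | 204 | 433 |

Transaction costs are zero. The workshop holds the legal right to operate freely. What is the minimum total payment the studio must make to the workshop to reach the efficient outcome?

£204

Left alone the workshop would choose level 4 (marginal profit stays positive).
Efficient level: k* = 3 (marginal profit ≥ marginal noise damage through 3).
The studio must at least cover the workshop's forgone profit from cutting 4→3: 204 = 204.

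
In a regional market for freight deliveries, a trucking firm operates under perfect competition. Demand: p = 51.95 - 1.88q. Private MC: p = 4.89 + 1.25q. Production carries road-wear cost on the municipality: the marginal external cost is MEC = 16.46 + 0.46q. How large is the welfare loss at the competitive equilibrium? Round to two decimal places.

DWL = 76.11

Market equilibrium (private): 4.89 + 1.25q = 51.95 - 1.88q → q_m = 15.0351.
Social marginal cost = private MC + MEC = 21.35 + 1.71q.
Set SMC = demand: 21.35 + 1.71q = 51.95 - 1.88q → q* = 8.5237.
Height of the DWL triangle at q_m is SMC(q_m) − demand(q_m) = MEC(q_m) = 23.3762.
DWL = ½ × 6.5114 × 23.3762 = 76.1059.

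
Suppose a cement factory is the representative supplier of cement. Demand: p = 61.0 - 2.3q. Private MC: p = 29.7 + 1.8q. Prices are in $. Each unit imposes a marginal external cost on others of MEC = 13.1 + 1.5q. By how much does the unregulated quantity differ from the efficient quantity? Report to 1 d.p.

4.4 units

Market equilibrium (private): 29.7 + 1.8q = 61.0 - 2.3q → q_m = 7.6341.
Social marginal cost = private MC + MEC = 42.8 + 3.3q.
Set SMC = demand: 42.8 + 3.3q = 61.0 - 2.3q → q* = 3.2500.
Gap = |7.6341 − 3.2500| = 4.3841.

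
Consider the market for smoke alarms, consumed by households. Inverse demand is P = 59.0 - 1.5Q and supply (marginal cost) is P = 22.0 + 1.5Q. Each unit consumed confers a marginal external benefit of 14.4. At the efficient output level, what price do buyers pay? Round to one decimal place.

Social marginal benefit = demand + MEB = 73.4 - 1.5Q.
Set SMB = MC: 73.4 - 1.5Q = 22.0 + 1.5Q → Q* = 17.1333.
Consumer price on the demand curve at Q*: 59.0 − 1.5×17.1333 = 33.3001.

P = 33.3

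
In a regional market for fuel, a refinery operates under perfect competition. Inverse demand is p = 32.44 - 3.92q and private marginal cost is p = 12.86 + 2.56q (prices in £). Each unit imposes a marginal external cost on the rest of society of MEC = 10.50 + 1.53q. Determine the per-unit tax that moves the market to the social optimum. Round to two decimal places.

tax = £12.23 per unit

Social marginal cost = private MC + MEC = 23.36 + 4.09q.
Set SMC = demand: 23.36 + 4.09q = 32.44 - 3.92q → q* = 1.1336.
The Pigouvian tax equals MEC at q*: 10.50 + 1.53×1.1336 = 12.2344.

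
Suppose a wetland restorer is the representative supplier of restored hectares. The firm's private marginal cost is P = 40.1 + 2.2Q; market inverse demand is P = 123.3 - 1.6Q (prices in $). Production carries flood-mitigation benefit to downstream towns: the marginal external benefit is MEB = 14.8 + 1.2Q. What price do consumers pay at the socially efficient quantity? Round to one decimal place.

P = $63.0

Social marginal cost = private MC − MEB = 25.3 + Q.
Set SMC = demand: 25.3 + Q = 123.3 - 1.6Q → Q* = 37.6923.
Consumer price on the demand curve at Q*: 123.3 − 1.6×37.6923 = 62.9923.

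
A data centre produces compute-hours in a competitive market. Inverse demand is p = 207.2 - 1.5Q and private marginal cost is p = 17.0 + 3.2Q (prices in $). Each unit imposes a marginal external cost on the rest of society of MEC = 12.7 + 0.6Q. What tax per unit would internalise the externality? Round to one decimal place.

tax = $32.8 per unit

Social marginal cost = private MC + MEC = 29.7 + 3.8Q.
Set SMC = demand: 29.7 + 3.8Q = 207.2 - 1.5Q → Q* = 33.4906.
The Pigouvian tax equals MEC at Q*: 12.7 + 0.6×33.4906 = 32.7944.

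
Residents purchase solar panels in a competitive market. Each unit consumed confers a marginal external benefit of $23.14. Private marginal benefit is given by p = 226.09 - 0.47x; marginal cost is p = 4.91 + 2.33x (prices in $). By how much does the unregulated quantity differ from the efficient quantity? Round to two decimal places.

Market equilibrium (private): 4.91 + 2.33x = 226.09 - 0.47x → x_m = 78.9929.
Social marginal benefit = demand + MEB = 249.23 - 0.47x.
Set SMB = MC: 249.23 - 0.47x = 4.91 + 2.33x → x* = 87.2571.
Gap = |78.9929 − 87.2571| = 8.2642.

8.26 units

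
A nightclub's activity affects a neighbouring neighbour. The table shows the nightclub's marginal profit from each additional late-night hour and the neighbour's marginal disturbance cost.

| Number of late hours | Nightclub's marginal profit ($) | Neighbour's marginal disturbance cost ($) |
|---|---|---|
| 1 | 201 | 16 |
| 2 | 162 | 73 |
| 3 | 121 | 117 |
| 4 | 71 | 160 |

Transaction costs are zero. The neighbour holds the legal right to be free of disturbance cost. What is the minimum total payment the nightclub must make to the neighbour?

$206

Efficient level: marginal profit ≥ marginal disturbance cost through level 3, so k* = 3.
With the neighbour holding the right, the nightclub must at least compensate total damage at k*: 16 + 73 + 117 = 206.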